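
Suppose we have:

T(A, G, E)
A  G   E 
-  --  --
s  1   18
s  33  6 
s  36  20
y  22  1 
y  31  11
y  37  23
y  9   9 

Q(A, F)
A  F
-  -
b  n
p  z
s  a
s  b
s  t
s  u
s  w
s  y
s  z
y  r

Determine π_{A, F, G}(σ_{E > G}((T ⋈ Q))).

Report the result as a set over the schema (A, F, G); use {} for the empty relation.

{(s, a, 1), (s, b, 1), (s, t, 1), (s, u, 1), (s, w, 1), (s, y, 1), (s, z, 1)}

Joining T and Q on A yields {(s, 1, 18, a), (s, 1, 18, b), (s, 1, 18, t), (s, 1, 18, u), (s, 1, 18, w), (s, 1, 18, y), (s, 1, 18, z), (s, 33, 6, a), (s, 33, 6, b), (s, 33, 6, t), (s, 33, 6, u), (s, 33, 6, w), (s, 33, 6, y), (s, 33, 6, z), (s, 36, 20, a), (s, 36, 20, b), (s, 36, 20, t), (s, 36, 20, u), (s, 36, 20, w), (s, 36, 20, y), (s, 36, 20, z), (y, 22, 1, r), (y, 31, 11, r), (y, 37, 23, r), (y, 9, 9, r)}.
σ[E > G]: keep tuples satisfying E > G → {(s, 1, 18, a), (s, 1, 18, b), (s, 1, 18, t), (s, 1, 18, u), (s, 1, 18, w), (s, 1, 18, y), (s, 1, 18, z)}
Keep only column(s) A, F, G: {(s, a, 1), (s, b, 1), (s, t, 1), (s, u, 1), (s, w, 1), (s, y, 1), (s, z, 1)}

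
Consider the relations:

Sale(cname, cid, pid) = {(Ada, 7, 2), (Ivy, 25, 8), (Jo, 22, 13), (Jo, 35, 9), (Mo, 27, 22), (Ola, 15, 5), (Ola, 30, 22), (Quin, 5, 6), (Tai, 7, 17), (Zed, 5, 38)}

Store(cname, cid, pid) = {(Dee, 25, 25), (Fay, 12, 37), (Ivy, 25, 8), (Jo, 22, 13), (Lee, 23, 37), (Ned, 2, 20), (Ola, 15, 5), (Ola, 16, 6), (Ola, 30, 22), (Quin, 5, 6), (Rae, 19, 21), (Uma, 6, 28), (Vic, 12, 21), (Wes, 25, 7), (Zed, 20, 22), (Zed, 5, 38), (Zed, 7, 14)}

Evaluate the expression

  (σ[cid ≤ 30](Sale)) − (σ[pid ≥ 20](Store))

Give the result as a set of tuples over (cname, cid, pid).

Apply σ_{cid ≤ 30}; surviving tuples: {(Ada, 7, 2), (Ivy, 25, 8), (Jo, 22, 13), (Mo, 27, 22), (Ola, 15, 5), (Ola, 30, 22), (Quin, 5, 6), (Tai, 7, 17), (Zed, 5, 38)}
Apply σ_{pid ≥ 20}; surviving tuples: {(Dee, 25, 25), (Fay, 12, 37), (Lee, 23, 37), (Ned, 2, 20), (Ola, 30, 22), (Rae, 19, 21), (Uma, 6, 28), (Vic, 12, 21), (Zed, 20, 22), (Zed, 5, 38)}
Difference: {(Ada, 7, 2), (Ivy, 25, 8), (Jo, 22, 13), (Mo, 27, 22), (Ola, 15, 5), (Ola, 30, 22), (Quin, 5, 6), (Tai, 7, 17), (Zed, 5, 38)} with {(Dee, 25, 25), (Fay, 12, 37), (Lee, 23, 37), (Ned, 2, 20), (Ola, 30, 22), (Rae, 19, 21), (Uma, 6, 28), (Vic, 12, 21), (Zed, 20, 22), (Zed, 5, 38)} → {(Ada, 7, 2), (Ivy, 25, 8), (Jo, 22, 13), (Mo, 27, 22), (Ola, 15, 5), (Quin, 5, 6), (Tai, 7, 17)}

{(Ada, 7, 2), (Ivy, 25, 8), (Jo, 22, 13), (Mo, 27, 22), (Ola, 15, 5), (Quin, 5, 6), (Tai, 7, 17)}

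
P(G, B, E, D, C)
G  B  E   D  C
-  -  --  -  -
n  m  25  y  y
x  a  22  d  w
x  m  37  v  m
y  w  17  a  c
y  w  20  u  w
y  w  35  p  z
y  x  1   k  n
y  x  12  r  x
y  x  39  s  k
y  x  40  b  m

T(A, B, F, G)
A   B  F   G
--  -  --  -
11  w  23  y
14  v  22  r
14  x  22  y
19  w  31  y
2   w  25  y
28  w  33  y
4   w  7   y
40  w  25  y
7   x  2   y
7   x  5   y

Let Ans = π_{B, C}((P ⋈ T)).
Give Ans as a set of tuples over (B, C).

{(w, c), (w, w), (w, z), (x, k), (x, m), (x, n), (x, x)}

Natural join on G, B: {(y, w, 17, a, c, 11, 23), (y, w, 17, a, c, 19, 31), (y, w, 17, a, c, 2, 25), (y, w, 17, a, c, 28, 33), (y, w, 17, a, c, 4, 7), (y, w, 17, a, c, 40, 25), (y, w, 20, u, w, 11, 23), (y, w, 20, u, w, 19, 31), (y, w, 20, u, w, 2, 25), (y, w, 20, u, w, 28, 33), (y, w, 20, u, w, 4, 7), (y, w, 20, u, w, 40, 25), (y, w, 35, p, z, 11, 23), (y, w, 35, p, z, 19, 31), (y, w, 35, p, z, 2, 25), (y, w, 35, p, z, 28, 33), (y, w, 35, p, z, 4, 7), (y, w, 35, p, z, 40, 25), (y, x, 1, k, n, 14, 22), (y, x, 1, k, n, 7, 2), (y, x, 1, k, n, 7, 5), (y, x, 12, r, x, 14, 22), (y, x, 12, r, x, 7, 2), (y, x, 12, r, x, 7, 5), (y, x, 39, s, k, 14, 22), (y, x, 39, s, k, 7, 2), (y, x, 39, s, k, 7, 5), (y, x, 40, b, m, 14, 22), (y, x, 40, b, m, 7, 2), (y, x, 40, b, m, 7, 5)}
π_{B, C} gives {(w, c), (w, w), (w, z), (x, k), (x, m), (x, n), (x, x)} (23 duplicate(s) eliminated).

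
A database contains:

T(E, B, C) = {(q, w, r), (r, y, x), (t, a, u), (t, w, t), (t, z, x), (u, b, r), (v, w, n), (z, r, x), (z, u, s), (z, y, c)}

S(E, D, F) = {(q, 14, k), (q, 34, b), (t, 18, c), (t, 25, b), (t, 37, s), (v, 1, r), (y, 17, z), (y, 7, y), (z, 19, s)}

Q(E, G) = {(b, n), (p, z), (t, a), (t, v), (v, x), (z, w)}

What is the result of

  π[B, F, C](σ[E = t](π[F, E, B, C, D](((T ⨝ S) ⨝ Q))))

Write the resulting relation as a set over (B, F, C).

Natural join on E: {(q, w, r, 14, k), (q, w, r, 34, b), (t, a, u, 18, c), (t, a, u, 25, b), (t, a, u, 37, s), (t, w, t, 18, c), (t, w, t, 25, b), (t, w, t, 37, s), (t, z, x, 18, c), (t, z, x, 25, b), (t, z, x, 37, s), (v, w, n, 1, r), (z, r, x, 19, s), (z, u, s, 19, s), (z, y, c, 19, s)}
Natural join on E: {(t, a, u, 18, c, a), (t, a, u, 18, c, v), (t, a, u, 25, b, a), (t, a, u, 25, b, v), (t, a, u, 37, s, a), (t, a, u, 37, s, v), (t, w, t, 18, c, a), (t, w, t, 18, c, v), (t, w, t, 25, b, a), (t, w, t, 25, b, v), (t, w, t, 37, s, a), (t, w, t, 37, s, v), (t, z, x, 18, c, a), (t, z, x, 18, c, v), (t, z, x, 25, b, a), (t, z, x, 25, b, v), (t, z, x, 37, s, a), (t, z, x, 37, s, v), (v, w, n, 1, r, x), (z, r, x, 19, s, w), (z, u, s, 19, s, w), (z, y, c, 19, s, w)}
π[F, E, B, C, D]: project onto (F, E, B, C, D) (9 duplicate(s) eliminated) → {(b, t, a, u, 25), (b, t, w, t, 25), (b, t, z, x, 25), (c, t, a, u, 18), (c, t, w, t, 18), (c, t, z, x, 18), (r, v, w, n, 1), (s, t, a, u, 37), (s, t, w, t, 37), (s, t, z, x, 37), (s, z, r, x, 19), (s, z, u, s, 19), (s, z, y, c, 19)}
σ[E = t]: keep tuples satisfying E = t → {(b, t, a, u, 25), (b, t, w, t, 25), (b, t, z, x, 25), (c, t, a, u, 18), (c, t, w, t, 18), (c, t, z, x, 18), (s, t, a, u, 37), (s, t, w, t, 37), (s, t, z, x, 37)}
π[B, F, C]: project onto (B, F, C) → {(a, b, u), (a, c, u), (a, s, u), (w, b, t), (w, c, t), (w, s, t), (z, b, x), (z, c, x), (z, s, x)}

{(a, b, u), (a, c, u), (a, s, u), (w, b, t), (w, c, t), (w, s, t), (z, b, x), (z, c, x), (z, s, x)}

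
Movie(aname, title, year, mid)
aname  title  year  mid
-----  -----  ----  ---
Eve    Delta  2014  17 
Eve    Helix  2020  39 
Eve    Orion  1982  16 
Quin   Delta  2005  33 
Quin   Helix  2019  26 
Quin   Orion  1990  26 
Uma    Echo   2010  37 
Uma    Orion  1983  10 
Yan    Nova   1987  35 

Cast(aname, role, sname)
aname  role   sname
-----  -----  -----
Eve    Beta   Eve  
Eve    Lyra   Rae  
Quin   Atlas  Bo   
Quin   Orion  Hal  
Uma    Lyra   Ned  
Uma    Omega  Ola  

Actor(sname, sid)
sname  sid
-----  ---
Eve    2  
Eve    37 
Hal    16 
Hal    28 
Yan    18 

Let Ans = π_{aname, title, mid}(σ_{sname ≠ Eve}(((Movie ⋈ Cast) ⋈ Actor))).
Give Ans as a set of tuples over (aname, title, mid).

{(Quin, Delta, 33), (Quin, Helix, 26), (Quin, Orion, 26)}

Movie ⋈ Cast (natural join on aname): {(Eve, Delta, 2014, 17, Beta, Eve), (Eve, Delta, 2014, 17, Lyra, Rae), (Eve, Helix, 2020, 39, Beta, Eve), (Eve, Helix, 2020, 39, Lyra, Rae), (Eve, Orion, 1982, 16, Beta, Eve), (Eve, Orion, 1982, 16, Lyra, Rae), (Quin, Delta, 2005, 33, Atlas, Bo), (Quin, Delta, 2005, 33, Orion, Hal), (Quin, Helix, 2019, 26, Atlas, Bo), (Quin, Helix, 2019, 26, Orion, Hal), (Quin, Orion, 1990, 26, Atlas, Bo), (Quin, Orion, 1990, 26, Orion, Hal), (Uma, Echo, 2010, 37, Lyra, Ned), (Uma, Echo, 2010, 37, Omega, Ola), (Uma, Orion, 1983, 10, Lyra, Ned), (Uma, Orion, 1983, 10, Omega, Ola)}
(Movie ⋈ Cast) ⋈ Actor (natural join on sname): {(Eve, Delta, 2014, 17, Beta, Eve, 2), (Eve, Delta, 2014, 17, Beta, Eve, 37), (Eve, Helix, 2020, 39, Beta, Eve, 2), (Eve, Helix, 2020, 39, Beta, Eve, 37), (Eve, Orion, 1982, 16, Beta, Eve, 2), (Eve, Orion, 1982, 16, Beta, Eve, 37), (Quin, Delta, 2005, 33, Orion, Hal, 16), (Quin, Delta, 2005, 33, Orion, Hal, 28), (Quin, Helix, 2019, 26, Orion, Hal, 16), (Quin, Helix, 2019, 26, Orion, Hal, 28), (Quin, Orion, 1990, 26, Orion, Hal, 16), (Quin, Orion, 1990, 26, Orion, Hal, 28)}
Apply σ_{sname ≠ Eve}; surviving tuples: {(Quin, Delta, 2005, 33, Orion, Hal, 16), (Quin, Delta, 2005, 33, Orion, Hal, 28), (Quin, Helix, 2019, 26, Orion, Hal, 16), (Quin, Helix, 2019, 26, Orion, Hal, 28), (Quin, Orion, 1990, 26, Orion, Hal, 16), (Quin, Orion, 1990, 26, Orion, Hal, 28)}
Keep only column(s) aname, title, mid (3 duplicate(s) eliminated): {(Quin, Delta, 33), (Quin, Helix, 26), (Quin, Orion, 26)}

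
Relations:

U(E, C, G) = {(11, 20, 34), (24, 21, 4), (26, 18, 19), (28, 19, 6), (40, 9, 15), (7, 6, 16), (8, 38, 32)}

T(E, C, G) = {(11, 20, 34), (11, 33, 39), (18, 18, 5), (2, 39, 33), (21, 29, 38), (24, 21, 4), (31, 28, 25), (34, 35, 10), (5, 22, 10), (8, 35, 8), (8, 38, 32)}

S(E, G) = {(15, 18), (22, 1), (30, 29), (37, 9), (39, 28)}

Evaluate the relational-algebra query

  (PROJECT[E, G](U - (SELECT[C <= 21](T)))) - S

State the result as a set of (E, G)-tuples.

{(26, 19), (28, 6), (40, 15), (7, 16), (8, 32)}

Filtering on C <= 21 leaves {(11, 20, 34), (18, 18, 5), (24, 21, 4)}.
Difference: {(11, 20, 34), (24, 21, 4), (26, 18, 19), (28, 19, 6), (40, 9, 15), (7, 6, 16), (8, 38, 32)} with {(11, 20, 34), (18, 18, 5), (24, 21, 4)} → {(26, 18, 19), (28, 19, 6), (40, 9, 15), (7, 6, 16), (8, 38, 32)}
Keep only column(s) E, G: {(26, 19), (28, 6), (40, 15), (7, 16), (8, 32)}
Difference: {(26, 19), (28, 6), (40, 15), (7, 16), (8, 32)} with {(15, 18), (22, 1), (30, 29), (37, 9), (39, 28)} → {(26, 19), (28, 6), (40, 15), (7, 16), (8, 32)}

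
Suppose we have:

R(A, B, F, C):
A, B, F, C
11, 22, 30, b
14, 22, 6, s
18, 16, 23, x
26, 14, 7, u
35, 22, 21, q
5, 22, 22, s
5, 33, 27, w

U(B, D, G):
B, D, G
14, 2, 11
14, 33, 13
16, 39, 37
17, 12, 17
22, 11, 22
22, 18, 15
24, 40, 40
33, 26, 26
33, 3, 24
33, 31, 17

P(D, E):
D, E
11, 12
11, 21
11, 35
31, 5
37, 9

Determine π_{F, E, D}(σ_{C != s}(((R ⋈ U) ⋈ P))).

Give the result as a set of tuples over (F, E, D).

R ⋈ U (natural join on B): {(11, 22, 30, b, 11, 22), (11, 22, 30, b, 18, 15), (14, 22, 6, s, 11, 22), (14, 22, 6, s, 18, 15), (18, 16, 23, x, 39, 37), (26, 14, 7, u, 2, 11), (26, 14, 7, u, 33, 13), (35, 22, 21, q, 11, 22), (35, 22, 21, q, 18, 15), (5, 22, 22, s, 11, 22), (5, 22, 22, s, 18, 15), (5, 33, 27, w, 26, 26), (5, 33, 27, w, 3, 24), (5, 33, 27, w, 31, 17)}
(R ⋈ U) ⋈ P (natural join on D): {(11, 22, 30, b, 11, 22, 12), (11, 22, 30, b, 11, 22, 21), (11, 22, 30, b, 11, 22, 35), (14, 22, 6, s, 11, 22, 12), (14, 22, 6, s, 11, 22, 21), (14, 22, 6, s, 11, 22, 35), (35, 22, 21, q, 11, 22, 12), (35, 22, 21, q, 11, 22, 21), (35, 22, 21, q, 11, 22, 35), (5, 22, 22, s, 11, 22, 12), (5, 22, 22, s, 11, 22, 21), (5, 22, 22, s, 11, 22, 35), (5, 33, 27, w, 31, 17, 5)}
σ[C != s]: keep tuples satisfying C != s → {(11, 22, 30, b, 11, 22, 12), (11, 22, 30, b, 11, 22, 21), (11, 22, 30, b, 11, 22, 35), (35, 22, 21, q, 11, 22, 12), (35, 22, 21, q, 11, 22, 21), (35, 22, 21, q, 11, 22, 35), (5, 33, 27, w, 31, 17, 5)}
Projecting to F, E, D: {(21, 12, 11), (21, 21, 11), (21, 35, 11), (27, 5, 31), (30, 12, 11), (30, 21, 11), (30, 35, 11)}

{(21, 12, 11), (21, 21, 11), (21, 35, 11), (27, 5, 31), (30, 12, 11), (30, 21, 11), (30, 35, 11)}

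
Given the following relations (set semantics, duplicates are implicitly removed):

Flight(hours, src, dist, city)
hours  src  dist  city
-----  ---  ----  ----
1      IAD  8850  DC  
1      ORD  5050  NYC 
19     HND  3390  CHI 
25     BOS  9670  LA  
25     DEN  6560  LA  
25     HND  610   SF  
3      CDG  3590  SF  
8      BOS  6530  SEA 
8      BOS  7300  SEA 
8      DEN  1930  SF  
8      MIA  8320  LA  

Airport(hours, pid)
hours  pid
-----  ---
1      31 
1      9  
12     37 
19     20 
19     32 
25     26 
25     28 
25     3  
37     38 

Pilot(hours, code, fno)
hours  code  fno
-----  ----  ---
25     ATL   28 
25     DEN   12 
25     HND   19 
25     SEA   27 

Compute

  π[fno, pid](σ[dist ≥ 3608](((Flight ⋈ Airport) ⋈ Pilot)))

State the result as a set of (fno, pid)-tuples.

{(12, 26), (12, 28), (12, 3), (19, 26), (19, 28), (19, 3), (27, 26), (27, 28), (27, 3), (28, 26), (28, 28), (28, 3)}

Flight ⋈ Airport (natural join on hours): {(1, IAD, 8850, DC, 31), (1, IAD, 8850, DC, 9), (1, ORD, 5050, NYC, 31), (1, ORD, 5050, NYC, 9), (19, HND, 3390, CHI, 20), (19, HND, 3390, CHI, 32), (25, BOS, 9670, LA, 26), (25, BOS, 9670, LA, 28), (25, BOS, 9670, LA, 3), (25, DEN, 6560, LA, 26), (25, DEN, 6560, LA, 28), (25, DEN, 6560, LA, 3), (25, HND, 610, SF, 26), (25, HND, 610, SF, 28), (25, HND, 610, SF, 3)}
(Flight ⋈ Airport) ⋈ Pilot (natural join on hours): {(25, BOS, 9670, LA, 26, ATL, 28), (25, BOS, 9670, LA, 26, DEN, 12), (25, BOS, 9670, LA, 26, HND, 19), (25, BOS, 9670, LA, 26, SEA, 27), (25, BOS, 9670, LA, 28, ATL, 28), (25, BOS, 9670, LA, 28, DEN, 12), (25, BOS, 9670, LA, 28, HND, 19), (25, BOS, 9670, LA, 28, SEA, 27), (25, BOS, 9670, LA, 3, ATL, 28), (25, BOS, 9670, LA, 3, DEN, 12), (25, BOS, 9670, LA, 3, HND, 19), (25, BOS, 9670, LA, 3, SEA, 27), (25, DEN, 6560, LA, 26, ATL, 28), (25, DEN, 6560, LA, 26, DEN, 12), (25, DEN, 6560, LA, 26, HND, 19), (25, DEN, 6560, LA, 26, SEA, 27), (25, DEN, 6560, LA, 28, ATL, 28), (25, DEN, 6560, LA, 28, DEN, 12), (25, DEN, 6560, LA, 28, HND, 19), (25, DEN, 6560, LA, 28, SEA, 27), (25, DEN, 6560, LA, 3, ATL, 28), (25, DEN, 6560, LA, 3, DEN, 12), (25, DEN, 6560, LA, 3, HND, 19), (25, DEN, 6560, LA, 3, SEA, 27), (25, HND, 610, SF, 26, ATL, 28), (25, HND, 610, SF, 26, DEN, 12), (25, HND, 610, SF, 26, HND, 19), (25, HND, 610, SF, 26, SEA, 27), (25, HND, 610, SF, 28, ATL, 28), (25, HND, 610, SF, 28, DEN, 12), (25, HND, 610, SF, 28, HND, 19), (25, HND, 610, SF, 28, SEA, 27), (25, HND, 610, SF, 3, ATL, 28), (25, HND, 610, SF, 3, DEN, 12), (25, HND, 610, SF, 3, HND, 19), (25, HND, 610, SF, 3, SEA, 27)}
σ[dist ≥ 3608]: keep tuples satisfying dist ≥ 3608 → {(25, BOS, 9670, LA, 26, ATL, 28), (25, BOS, 9670, LA, 26, DEN, 12), (25, BOS, 9670, LA, 26, HND, 19), (25, BOS, 9670, LA, 26, SEA, 27), (25, BOS, 9670, LA, 28, ATL, 28), (25, BOS, 9670, LA, 28, DEN, 12), (25, BOS, 9670, LA, 28, HND, 19), (25, BOS, 9670, LA, 28, SEA, 27), (25, BOS, 9670, LA, 3, ATL, 28), (25, BOS, 9670, LA, 3, DEN, 12), (25, BOS, 9670, LA, 3, HND, 19), (25, BOS, 9670, LA, 3, SEA, 27), (25, DEN, 6560, LA, 26, ATL, 28), (25, DEN, 6560, LA, 26, DEN, 12), (25, DEN, 6560, LA, 26, HND, 19), (25, DEN, 6560, LA, 26, SEA, 27), (25, DEN, 6560, LA, 28, ATL, 28), (25, DEN, 6560, LA, 28, DEN, 12), (25, DEN, 6560, LA, 28, HND, 19), (25, DEN, 6560, LA, 28, SEA, 27), (25, DEN, 6560, LA, 3, ATL, 28), (25, DEN, 6560, LA, 3, DEN, 12), (25, DEN, 6560, LA, 3, HND, 19), (25, DEN, 6560, LA, 3, SEA, 27)}
Keep only column(s) fno, pid (12 duplicate(s) eliminated): {(12, 26), (12, 28), (12, 3), (19, 26), (19, 28), (19, 3), (27, 26), (27, 28), (27, 3), (28, 26), (28, 28), (28, 3)}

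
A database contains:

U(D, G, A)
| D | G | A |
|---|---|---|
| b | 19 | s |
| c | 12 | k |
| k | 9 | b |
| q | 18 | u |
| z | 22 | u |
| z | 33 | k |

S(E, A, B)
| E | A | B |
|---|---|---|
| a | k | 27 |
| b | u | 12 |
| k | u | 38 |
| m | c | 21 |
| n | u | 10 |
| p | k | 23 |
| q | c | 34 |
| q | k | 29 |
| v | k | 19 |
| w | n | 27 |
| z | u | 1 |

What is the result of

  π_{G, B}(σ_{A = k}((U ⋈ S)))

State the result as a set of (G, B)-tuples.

{(12, 19), (12, 23), (12, 27), (12, 29), (33, 19), (33, 23), (33, 27), (33, 29)}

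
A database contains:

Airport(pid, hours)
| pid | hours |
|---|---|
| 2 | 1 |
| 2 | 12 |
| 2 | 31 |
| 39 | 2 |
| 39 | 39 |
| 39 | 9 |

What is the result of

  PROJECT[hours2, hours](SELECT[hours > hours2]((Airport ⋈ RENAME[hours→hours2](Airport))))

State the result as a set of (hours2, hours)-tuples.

ρ[hours→hours2]: schema becomes (pid, hours2); tuples unchanged.
Natural join on pid: {(2, 1, 1), (2, 1, 12), (2, 1, 31), (2, 12, 1), (2, 12, 12), (2, 12, 31), (2, 31, 1), (2, 31, 12), (2, 31, 31), (39, 2, 2), (39, 2, 39), (39, 2, 9), (39, 39, 2), (39, 39, 39), (39, 39, 9), (39, 9, 2), (39, 9, 39), (39, 9, 9)}
Apply σ_{hours > hours2}; surviving tuples: {(2, 12, 1), (2, 31, 1), (2, 31, 12), (39, 39, 2), (39, 39, 9), (39, 9, 2)}
π[hours2, hours]: project onto (hours2, hours) → {(1, 12), (1, 31), (12, 31), (2, 39), (2, 9), (9, 39)}

{(1, 12), (1, 31), (12, 31), (2, 39), (2, 9), (9, 39)}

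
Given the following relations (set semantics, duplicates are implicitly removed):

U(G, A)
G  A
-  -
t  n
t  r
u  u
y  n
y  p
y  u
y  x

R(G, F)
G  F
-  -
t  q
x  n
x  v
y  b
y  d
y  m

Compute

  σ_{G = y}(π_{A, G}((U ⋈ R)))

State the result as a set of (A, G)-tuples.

Natural join on G: {(t, n, q), (t, r, q), (y, n, b), (y, n, d), (y, n, m), (y, p, b), (y, p, d), (y, p, m), (y, u, b), (y, u, d), (y, u, m), (y, x, b), (y, x, d), (y, x, m)}
Keep only column(s) A, G (8 duplicate(s) eliminated): {(n, t), (n, y), (p, y), (r, t), (u, y), (x, y)}
Filtering on G = y leaves {(n, y), (p, y), (u, y), (x, y)}.

{(n, y), (p, y), (u, y), (x, y)}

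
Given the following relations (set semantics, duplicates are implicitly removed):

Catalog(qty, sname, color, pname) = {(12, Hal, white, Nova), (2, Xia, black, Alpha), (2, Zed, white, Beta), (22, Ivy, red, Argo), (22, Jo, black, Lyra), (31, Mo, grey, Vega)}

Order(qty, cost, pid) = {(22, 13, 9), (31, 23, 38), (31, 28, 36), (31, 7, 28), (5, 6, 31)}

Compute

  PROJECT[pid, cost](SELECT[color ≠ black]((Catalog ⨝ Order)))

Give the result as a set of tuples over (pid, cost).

Joining Catalog and Order on qty yields {(22, Ivy, red, Argo, 13, 9), (22, Jo, black, Lyra, 13, 9), (31, Mo, grey, Vega, 23, 38), (31, Mo, grey, Vega, 28, 36), (31, Mo, grey, Vega, 7, 28)}.
σ[color ≠ black]: keep tuples satisfying color ≠ black → {(22, Ivy, red, Argo, 13, 9), (31, Mo, grey, Vega, 23, 38), (31, Mo, grey, Vega, 28, 36), (31, Mo, grey, Vega, 7, 28)}
π_{pid, cost} gives {(28, 7), (36, 28), (38, 23), (9, 13)}.

{(28, 7), (36, 28), (38, 23), (9, 13)}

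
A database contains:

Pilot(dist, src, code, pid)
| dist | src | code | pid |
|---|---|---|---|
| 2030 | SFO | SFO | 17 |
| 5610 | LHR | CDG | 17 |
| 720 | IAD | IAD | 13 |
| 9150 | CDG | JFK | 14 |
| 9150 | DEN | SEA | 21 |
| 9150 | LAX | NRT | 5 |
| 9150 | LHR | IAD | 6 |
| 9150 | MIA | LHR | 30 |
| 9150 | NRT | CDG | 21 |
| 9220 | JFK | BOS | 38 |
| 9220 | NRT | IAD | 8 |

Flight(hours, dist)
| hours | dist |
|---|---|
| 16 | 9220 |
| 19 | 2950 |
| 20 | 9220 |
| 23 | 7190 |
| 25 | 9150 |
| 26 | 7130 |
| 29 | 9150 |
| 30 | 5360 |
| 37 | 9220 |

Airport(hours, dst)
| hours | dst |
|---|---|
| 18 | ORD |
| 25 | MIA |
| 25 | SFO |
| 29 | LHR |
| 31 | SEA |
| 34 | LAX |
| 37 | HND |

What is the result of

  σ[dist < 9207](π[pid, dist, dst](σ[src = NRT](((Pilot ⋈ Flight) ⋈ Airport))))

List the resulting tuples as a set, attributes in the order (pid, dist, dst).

{(21, 9150, LHR), (21, 9150, MIA), (21, 9150, SFO)}

Joining Pilot and Flight on dist yields {(9150, CDG, JFK, 14, 25), (9150, CDG, JFK, 14, 29), (9150, DEN, SEA, 21, 25), (9150, DEN, SEA, 21, 29), (9150, LAX, NRT, 5, 25), (9150, LAX, NRT, 5, 29), (9150, LHR, IAD, 6, 25), (9150, LHR, IAD, 6, 29), (9150, MIA, LHR, 30, 25), (9150, MIA, LHR, 30, 29), (9150, NRT, CDG, 21, 25), (9150, NRT, CDG, 21, 29), (9220, JFK, BOS, 38, 16), (9220, JFK, BOS, 38, 20), (9220, JFK, BOS, 38, 37), (9220, NRT, IAD, 8, 16), (9220, NRT, IAD, 8, 20), (9220, NRT, IAD, 8, 37)}.
Joining (Pilot ⋈ Flight) and Airport on hours yields {(9150, CDG, JFK, 14, 25, MIA), (9150, CDG, JFK, 14, 25, SFO), (9150, CDG, JFK, 14, 29, LHR), (9150, DEN, SEA, 21, 25, MIA), (9150, DEN, SEA, 21, 25, SFO), (9150, DEN, SEA, 21, 29, LHR), (9150, LAX, NRT, 5, 25, MIA), (9150, LAX, NRT, 5, 25, SFO), (9150, LAX, NRT, 5, 29, LHR), (9150, LHR, IAD, 6, 25, MIA), (9150, LHR, IAD, 6, 25, SFO), (9150, LHR, IAD, 6, 29, LHR), (9150, MIA, LHR, 30, 25, MIA), (9150, MIA, LHR, 30, 25, SFO), (9150, MIA, LHR, 30, 29, LHR), (9150, NRT, CDG, 21, 25, MIA), (9150, NRT, CDG, 21, 25, SFO), (9150, NRT, CDG, 21, 29, LHR), (9220, JFK, BOS, 38, 37, HND), (9220, NRT, IAD, 8, 37, HND)}.
Apply σ_{src = NRT}; surviving tuples: {(9150, NRT, CDG, 21, 25, MIA), (9150, NRT, CDG, 21, 25, SFO), (9150, NRT, CDG, 21, 29, LHR), (9220, NRT, IAD, 8, 37, HND)}
π[pid, dist, dst]: project onto (pid, dist, dst) → {(21, 9150, LHR), (21, 9150, MIA), (21, 9150, SFO), (8, 9220, HND)}
Apply σ_{dist < 9207}; surviving tuples: {(21, 9150, LHR), (21, 9150, MIA), (21, 9150, SFO)}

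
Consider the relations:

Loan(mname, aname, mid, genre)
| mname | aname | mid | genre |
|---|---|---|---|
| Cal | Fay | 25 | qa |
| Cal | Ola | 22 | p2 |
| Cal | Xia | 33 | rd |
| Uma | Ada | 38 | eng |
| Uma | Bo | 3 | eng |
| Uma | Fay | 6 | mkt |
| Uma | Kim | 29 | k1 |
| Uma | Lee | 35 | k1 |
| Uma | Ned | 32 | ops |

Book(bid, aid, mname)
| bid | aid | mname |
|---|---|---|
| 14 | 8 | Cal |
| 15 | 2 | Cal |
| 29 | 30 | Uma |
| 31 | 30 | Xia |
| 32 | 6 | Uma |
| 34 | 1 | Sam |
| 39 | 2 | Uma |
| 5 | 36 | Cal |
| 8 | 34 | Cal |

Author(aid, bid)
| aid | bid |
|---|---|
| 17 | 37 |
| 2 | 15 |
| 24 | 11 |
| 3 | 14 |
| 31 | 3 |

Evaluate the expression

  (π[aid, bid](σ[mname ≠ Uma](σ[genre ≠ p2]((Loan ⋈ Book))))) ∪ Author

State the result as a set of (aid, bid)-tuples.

Loan ⋈ Book (natural join on mname): {(Cal, Fay, 25, qa, 14, 8), (Cal, Fay, 25, qa, 15, 2), (Cal, Fay, 25, qa, 5, 36), (Cal, Fay, 25, qa, 8, 34), (Cal, Ola, 22, p2, 14, 8), (Cal, Ola, 22, p2, 15, 2), (Cal, Ola, 22, p2, 5, 36), (Cal, Ola, 22, p2, 8, 34), (Cal, Xia, 33, rd, 14, 8), (Cal, Xia, 33, rd, 15, 2), (Cal, Xia, 33, rd, 5, 36), (Cal, Xia, 33, rd, 8, 34), (Uma, Ada, 38, eng, 29, 30), (Uma, Ada, 38, eng, 32, 6), (Uma, Ada, 38, eng, 39, 2), (Uma, Bo, 3, eng, 29, 30), (Uma, Bo, 3, eng, 32, 6), (Uma, Bo, 3, eng, 39, 2), (Uma, Fay, 6, mkt, 29, 30), (Uma, Fay, 6, mkt, 32, 6), (Uma, Fay, 6, mkt, 39, 2), (Uma, Kim, 29, k1, 29, 30), (Uma, Kim, 29, k1, 32, 6), (Uma, Kim, 29, k1, 39, 2), (Uma, Lee, 35, k1, 29, 30), (Uma, Lee, 35, k1, 32, 6), (Uma, Lee, 35, k1, 39, 2), (Uma, Ned, 32, ops, 29, 30), (Uma, Ned, 32, ops, 32, 6), (Uma, Ned, 32, ops, 39, 2)}
Apply σ_{genre ≠ p2}; surviving tuples: {(Cal, Fay, 25, qa, 14, 8), (Cal, Fay, 25, qa, 15, 2), (Cal, Fay, 25, qa, 5, 36), (Cal, Fay, 25, qa, 8, 34), (Cal, Xia, 33, rd, 14, 8), (Cal, Xia, 33, rd, 15, 2), (Cal, Xia, 33, rd, 5, 36), (Cal, Xia, 33, rd, 8, 34), (Uma, Ada, 38, eng, 29, 30), (Uma, Ada, 38, eng, 32, 6), (Uma, Ada, 38, eng, 39, 2), (Uma, Bo, 3, eng, 29, 30), (Uma, Bo, 3, eng, 32, 6), (Uma, Bo, 3, eng, 39, 2), (Uma, Fay, 6, mkt, 29, 30), (Uma, Fay, 6, mkt, 32, 6), (Uma, Fay, 6, mkt, 39, 2), (Uma, Kim, 29, k1, 29, 30), (Uma, Kim, 29, k1, 32, 6), (Uma, Kim, 29, k1, 39, 2), (Uma, Lee, 35, k1, 29, 30), (Uma, Lee, 35, k1, 32, 6), (Uma, Lee, 35, k1, 39, 2), (Uma, Ned, 32, ops, 29, 30), (Uma, Ned, 32, ops, 32, 6), (Uma, Ned, 32, ops, 39, 2)}
Apply σ_{mname ≠ Uma}; surviving tuples: {(Cal, Fay, 25, qa, 14, 8), (Cal, Fay, 25, qa, 15, 2), (Cal, Fay, 25, qa, 5, 36), (Cal, Fay, 25, qa, 8, 34), (Cal, Xia, 33, rd, 14, 8), (Cal, Xia, 33, rd, 15, 2), (Cal, Xia, 33, rd, 5, 36), (Cal, Xia, 33, rd, 8, 34)}
Keep only column(s) aid, bid (4 duplicate(s) eliminated): {(2, 15), (34, 8), (36, 5), (8, 14)}
Taking the union: {(17, 37), (2, 15), (24, 11), (3, 14), (31, 3), (34, 8), (36, 5), (8, 14)}

{(17, 37), (2, 15), (24, 11), (3, 14), (31, 3), (34, 8), (36, 5), (8, 14)}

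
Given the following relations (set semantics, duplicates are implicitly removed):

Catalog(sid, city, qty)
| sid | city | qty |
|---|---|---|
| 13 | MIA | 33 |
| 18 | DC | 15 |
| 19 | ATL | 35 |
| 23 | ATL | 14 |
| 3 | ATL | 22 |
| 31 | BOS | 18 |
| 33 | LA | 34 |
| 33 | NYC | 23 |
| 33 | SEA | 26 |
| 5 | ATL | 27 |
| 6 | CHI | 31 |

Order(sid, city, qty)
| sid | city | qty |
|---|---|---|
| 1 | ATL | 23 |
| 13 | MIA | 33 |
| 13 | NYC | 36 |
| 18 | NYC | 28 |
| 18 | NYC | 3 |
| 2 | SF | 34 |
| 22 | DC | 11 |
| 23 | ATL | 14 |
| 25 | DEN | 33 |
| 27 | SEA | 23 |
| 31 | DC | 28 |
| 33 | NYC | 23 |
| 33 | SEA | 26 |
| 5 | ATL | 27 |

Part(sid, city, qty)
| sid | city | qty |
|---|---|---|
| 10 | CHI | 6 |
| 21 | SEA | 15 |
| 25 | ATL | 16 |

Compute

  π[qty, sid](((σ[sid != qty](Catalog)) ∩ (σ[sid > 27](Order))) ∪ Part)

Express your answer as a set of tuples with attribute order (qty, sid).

{(15, 21), (16, 25), (23, 33), (26, 33), (6, 10)}

Apply σ_{sid != qty}; surviving tuples: {(13, MIA, 33), (18, DC, 15), (19, ATL, 35), (23, ATL, 14), (3, ATL, 22), (31, BOS, 18), (33, LA, 34), (33, NYC, 23), (33, SEA, 26), (5, ATL, 27), (6, CHI, 31)}
Apply σ_{sid > 27}; surviving tuples: {(31, DC, 28), (33, NYC, 23), (33, SEA, 26)}
Set intersection of the two operands is {(33, NYC, 23), (33, SEA, 26)}.
Set union of the two operands is {(10, CHI, 6), (21, SEA, 15), (25, ATL, 16), (33, NYC, 23), (33, SEA, 26)}.
π[qty, sid]: project onto (qty, sid) → {(15, 21), (16, 25), (23, 33), (26, 33), (6, 10)}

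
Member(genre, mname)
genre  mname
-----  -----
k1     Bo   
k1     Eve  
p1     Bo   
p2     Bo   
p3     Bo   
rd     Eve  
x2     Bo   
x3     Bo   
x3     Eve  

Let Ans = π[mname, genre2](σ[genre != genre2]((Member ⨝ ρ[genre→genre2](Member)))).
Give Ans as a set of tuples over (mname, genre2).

{(Bo, k1), (Bo, p1), (Bo, p2), (Bo, p3), (Bo, x2), (Bo, x3), (Eve, k1), (Eve, rd), (Eve, x3)}

ρ[genre→genre2]: schema becomes (genre2, mname); tuples unchanged.
Joining Member and ρ[genre→genre2](Member) on mname yields {(k1, Bo, k1), (k1, Bo, p1), (k1, Bo, p2), (k1, Bo, p3), (k1, Bo, x2), (k1, Bo, x3), (k1, Eve, k1), (k1, Eve, rd), (k1, Eve, x3), (p1, Bo, k1), (p1, Bo, p1), (p1, Bo, p2), (p1, Bo, p3), (p1, Bo, x2), (p1, Bo, x3), (p2, Bo, k1), (p2, Bo, p1), (p2, Bo, p2), (p2, Bo, p3), (p2, Bo, x2), (p2, Bo, x3), (p3, Bo, k1), (p3, Bo, p1), (p3, Bo, p2), (p3, Bo, p3), (p3, Bo, x2), (p3, Bo, x3), (rd, Eve, k1), (rd, Eve, rd), (rd, Eve, x3), (x2, Bo, k1), (x2, Bo, p1), (x2, Bo, p2), (x2, Bo, p3), (x2, Bo, x2), (x2, Bo, x3), (x3, Bo, k1), (x3, Bo, p1), (x3, Bo, p2), (x3, Bo, p3), (x3, Bo, x2), (x3, Bo, x3), (x3, Eve, k1), (x3, Eve, rd), (x3, Eve, x3)}.
Selection genre != genre2: {(k1, Bo, p1), (k1, Bo, p2), (k1, Bo, p3), (k1, Bo, x2), (k1, Bo, x3), (k1, Eve, rd), (k1, Eve, x3), (p1, Bo, k1), (p1, Bo, p2), (p1, Bo, p3), (p1, Bo, x2), (p1, Bo, x3), (p2, Bo, k1), (p2, Bo, p1), (p2, Bo, p3), (p2, Bo, x2), (p2, Bo, x3), (p3, Bo, k1), (p3, Bo, p1), (p3, Bo, p2), (p3, Bo, x2), (p3, Bo, x3), (rd, Eve, k1), (rd, Eve, x3), (x2, Bo, k1), (x2, Bo, p1), (x2, Bo, p2), (x2, Bo, p3), (x2, Bo, x3), (x3, Bo, k1), (x3, Bo, p1), (x3, Bo, p2), (x3, Bo, p3), (x3, Bo, x2), (x3, Eve, k1), (x3, Eve, rd)}
Projecting to mname, genre2 (27 duplicate(s) eliminated): {(Bo, k1), (Bo, p1), (Bo, p2), (Bo, p3), (Bo, x2), (Bo, x3), (Eve, k1), (Eve, rd), (Eve, x3)}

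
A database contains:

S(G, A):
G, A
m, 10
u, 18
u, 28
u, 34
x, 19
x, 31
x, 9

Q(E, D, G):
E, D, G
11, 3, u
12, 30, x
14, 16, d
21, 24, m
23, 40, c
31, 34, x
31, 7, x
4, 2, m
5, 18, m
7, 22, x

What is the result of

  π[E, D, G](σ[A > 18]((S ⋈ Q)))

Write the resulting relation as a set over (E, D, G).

Natural join on G: {(m, 10, 21, 24), (m, 10, 4, 2), (m, 10, 5, 18), (u, 18, 11, 3), (u, 28, 11, 3), (u, 34, 11, 3), (x, 19, 12, 30), (x, 19, 31, 34), (x, 19, 31, 7), (x, 19, 7, 22), (x, 31, 12, 30), (x, 31, 31, 34), (x, 31, 31, 7), (x, 31, 7, 22), (x, 9, 12, 30), (x, 9, 31, 34), (x, 9, 31, 7), (x, 9, 7, 22)}
Apply σ_{A > 18}; surviving tuples: {(u, 28, 11, 3), (u, 34, 11, 3), (x, 19, 12, 30), (x, 19, 31, 34), (x, 19, 31, 7), (x, 19, 7, 22), (x, 31, 12, 30), (x, 31, 31, 34), (x, 31, 31, 7), (x, 31, 7, 22)}
π[E, D, G]: project onto (E, D, G) (5 duplicate(s) eliminated) → {(11, 3, u), (12, 30, x), (31, 34, x), (31, 7, x), (7, 22, x)}

{(11, 3, u), (12, 30, x), (31, 34, x), (31, 7, x), (7, 22, x)}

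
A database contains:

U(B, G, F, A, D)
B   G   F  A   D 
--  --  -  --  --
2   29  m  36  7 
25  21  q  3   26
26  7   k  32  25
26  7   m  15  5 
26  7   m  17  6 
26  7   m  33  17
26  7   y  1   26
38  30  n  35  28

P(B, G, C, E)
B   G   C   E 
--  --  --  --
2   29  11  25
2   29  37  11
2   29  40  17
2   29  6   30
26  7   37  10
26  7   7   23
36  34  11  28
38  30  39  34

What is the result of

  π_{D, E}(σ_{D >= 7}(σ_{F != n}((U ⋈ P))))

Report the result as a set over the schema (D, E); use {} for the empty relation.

U ⋈ P (natural join on B, G): {(2, 29, m, 36, 7, 11, 25), (2, 29, m, 36, 7, 37, 11), (2, 29, m, 36, 7, 40, 17), (2, 29, m, 36, 7, 6, 30), (26, 7, k, 32, 25, 37, 10), (26, 7, k, 32, 25, 7, 23), (26, 7, m, 15, 5, 37, 10), (26, 7, m, 15, 5, 7, 23), (26, 7, m, 17, 6, 37, 10), (26, 7, m, 17, 6, 7, 23), (26, 7, m, 33, 17, 37, 10), (26, 7, m, 33, 17, 7, 23), (26, 7, y, 1, 26, 37, 10), (26, 7, y, 1, 26, 7, 23), (38, 30, n, 35, 28, 39, 34)}
Apply σ_{F != n}; surviving tuples: {(2, 29, m, 36, 7, 11, 25), (2, 29, m, 36, 7, 37, 11), (2, 29, m, 36, 7, 40, 17), (2, 29, m, 36, 7, 6, 30), (26, 7, k, 32, 25, 37, 10), (26, 7, k, 32, 25, 7, 23), (26, 7, m, 15, 5, 37, 10), (26, 7, m, 15, 5, 7, 23), (26, 7, m, 17, 6, 37, 10), (26, 7, m, 17, 6, 7, 23), (26, 7, m, 33, 17, 37, 10), (26, 7, m, 33, 17, 7, 23), (26, 7, y, 1, 26, 37, 10), (26, 7, y, 1, 26, 7, 23)}
Apply σ_{D >= 7}; surviving tuples: {(2, 29, m, 36, 7, 11, 25), (2, 29, m, 36, 7, 37, 11), (2, 29, m, 36, 7, 40, 17), (2, 29, m, 36, 7, 6, 30), (26, 7, k, 32, 25, 37, 10), (26, 7, k, 32, 25, 7, 23), (26, 7, m, 33, 17, 37, 10), (26, 7, m, 33, 17, 7, 23), (26, 7, y, 1, 26, 37, 10), (26, 7, y, 1, 26, 7, 23)}
Projecting to D, E: {(17, 10), (17, 23), (25, 10), (25, 23), (26, 10), (26, 23), (7, 11), (7, 17), (7, 25), (7, 30)}

{(17, 10), (17, 23), (25, 10), (25, 23), (26, 10), (26, 23), (7, 11), (7, 17), (7, 25), (7, 30)}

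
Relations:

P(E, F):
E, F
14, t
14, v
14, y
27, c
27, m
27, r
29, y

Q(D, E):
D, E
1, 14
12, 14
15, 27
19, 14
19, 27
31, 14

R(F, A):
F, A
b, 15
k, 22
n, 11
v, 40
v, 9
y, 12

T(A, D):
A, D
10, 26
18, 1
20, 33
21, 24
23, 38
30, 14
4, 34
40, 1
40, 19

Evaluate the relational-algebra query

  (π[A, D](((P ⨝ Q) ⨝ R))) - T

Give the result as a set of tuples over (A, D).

{(12, 1), (12, 12), (12, 19), (12, 31), (40, 12), (40, 31), (9, 1), (9, 12), (9, 19), (9, 31)}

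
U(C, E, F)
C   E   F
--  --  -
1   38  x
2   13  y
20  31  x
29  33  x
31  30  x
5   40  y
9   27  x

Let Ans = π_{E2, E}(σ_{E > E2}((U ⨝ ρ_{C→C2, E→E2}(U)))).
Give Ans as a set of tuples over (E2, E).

{(13, 40), (27, 30), (27, 31), (27, 33), (27, 38), (30, 31), (30, 33), (30, 38), (31, 33), (31, 38), (33, 38)}

ρ[C→C2, E→E2]: schema becomes (C2, E2, F); tuples unchanged.
Joining U and ρ_{C→C2, E→E2}(U) on F yields {(1, 38, x, 1, 38), (1, 38, x, 20, 31), (1, 38, x, 29, 33), (1, 38, x, 31, 30), (1, 38, x, 9, 27), (2, 13, y, 2, 13), (2, 13, y, 5, 40), (20, 31, x, 1, 38), (20, 31, x, 20, 31), (20, 31, x, 29, 33), (20, 31, x, 31, 30), (20, 31, x, 9, 27), (29, 33, x, 1, 38), (29, 33, x, 20, 31), (29, 33, x, 29, 33), (29, 33, x, 31, 30), (29, 33, x, 9, 27), (31, 30, x, 1, 38), (31, 30, x, 20, 31), (31, 30, x, 29, 33), (31, 30, x, 31, 30), (31, 30, x, 9, 27), (5, 40, y, 2, 13), (5, 40, y, 5, 40), (9, 27, x, 1, 38), (9, 27, x, 20, 31), (9, 27, x, 29, 33), (9, 27, x, 31, 30), (9, 27, x, 9, 27)}.
Apply σ_{E > E2}; surviving tuples: {(1, 38, x, 20, 31), (1, 38, x, 29, 33), (1, 38, x, 31, 30), (1, 38, x, 9, 27), (20, 31, x, 31, 30), (20, 31, x, 9, 27), (29, 33, x, 20, 31), (29, 33, x, 31, 30), (29, 33, x, 9, 27), (31, 30, x, 9, 27), (5, 40, y, 2, 13)}
π[E2, E]: project onto (E2, E) → {(13, 40), (27, 30), (27, 31), (27, 33), (27, 38), (30, 31), (30, 33), (30, 38), (31, 33), (31, 38), (33, 38)}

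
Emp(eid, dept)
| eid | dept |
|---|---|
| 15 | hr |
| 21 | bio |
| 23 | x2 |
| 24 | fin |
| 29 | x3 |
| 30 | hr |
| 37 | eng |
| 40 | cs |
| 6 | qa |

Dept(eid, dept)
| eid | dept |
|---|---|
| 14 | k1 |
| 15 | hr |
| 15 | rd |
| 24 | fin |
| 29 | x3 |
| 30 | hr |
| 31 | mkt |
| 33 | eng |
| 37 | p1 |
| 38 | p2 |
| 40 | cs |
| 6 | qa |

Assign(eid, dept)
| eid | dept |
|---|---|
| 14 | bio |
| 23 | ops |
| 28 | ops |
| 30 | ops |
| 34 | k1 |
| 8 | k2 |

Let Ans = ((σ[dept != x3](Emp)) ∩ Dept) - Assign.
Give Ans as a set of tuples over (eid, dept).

Selection dept != x3: {(15, hr), (21, bio), (23, x2), (24, fin), (30, hr), (37, eng), (40, cs), (6, qa)}
Set intersection of the two operands is {(15, hr), (24, fin), (30, hr), (40, cs), (6, qa)}.
Set difference of the two operands is {(15, hr), (24, fin), (30, hr), (40, cs), (6, qa)}.

{(15, hr), (24, fin), (30, hr), (40, cs), (6, qa)}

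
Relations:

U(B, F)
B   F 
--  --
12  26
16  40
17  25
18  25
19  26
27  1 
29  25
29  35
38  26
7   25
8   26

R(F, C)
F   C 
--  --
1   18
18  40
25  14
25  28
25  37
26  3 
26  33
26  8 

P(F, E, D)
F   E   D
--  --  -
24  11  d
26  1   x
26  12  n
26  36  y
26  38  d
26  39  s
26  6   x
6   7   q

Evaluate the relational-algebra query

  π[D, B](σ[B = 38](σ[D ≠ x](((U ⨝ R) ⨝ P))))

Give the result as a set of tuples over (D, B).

{(d, 38), (n, 38), (s, 38), (y, 38)}

Joining U and R on F yields {(12, 26, 3), (12, 26, 33), (12, 26, 8), (17, 25, 14), (17, 25, 28), (17, 25, 37), (18, 25, 14), (18, 25, 28), (18, 25, 37), (19, 26, 3), (19, 26, 33), (19, 26, 8), (27, 1, 18), (29, 25, 14), (29, 25, 28), (29, 25, 37), (38, 26, 3), (38, 26, 33), (38, 26, 8), (7, 25, 14), (7, 25, 28), (7, 25, 37), (8, 26, 3), (8, 26, 33), (8, 26, 8)}.
Joining (U ⨝ R) and P on F yields {(12, 26, 3, 1, x), (12, 26, 3, 12, n), (12, 26, 3, 36, y), (12, 26, 3, 38, d), (12, 26, 3, 39, s), (12, 26, 3, 6, x), (12, 26, 33, 1, x), (12, 26, 33, 12, n), (12, 26, 33, 36, y), (12, 26, 33, 38, d), (12, 26, 33, 39, s), (12, 26, 33, 6, x), (12, 26, 8, 1, x), (12, 26, 8, 12, n), (12, 26, 8, 36, y), (12, 26, 8, 38, d), (12, 26, 8, 39, s), (12, 26, 8, 6, x), (19, 26, 3, 1, x), (19, 26, 3, 12, n), (19, 26, 3, 36, y), (19, 26, 3, 38, d), (19, 26, 3, 39, s), (19, 26, 3, 6, x), (19, 26, 33, 1, x), (19, 26, 33, 12, n), (19, 26, 33, 36, y), (19, 26, 33, 38, d), (19, 26, 33, 39, s), (19, 26, 33, 6, x), (19, 26, 8, 1, x), (19, 26, 8, 12, n), (19, 26, 8, 36, y), (19, 26, 8, 38, d), (19, 26, 8, 39, s), (19, 26, 8, 6, x), (38, 26, 3, 1, x), (38, 26, 3, 12, n), (38, 26, 3, 36, y), (38, 26, 3, 38, d), (38, 26, 3, 39, s), (38, 26, 3, 6, x), (38, 26, 33, 1, x), (38, 26, 33, 12, n), (38, 26, 33, 36, y), (38, 26, 33, 38, d), (38, 26, 33, 39, s), (38, 26, 33, 6, x), (38, 26, 8, 1, x), (38, 26, 8, 12, n), (38, 26, 8, 36, y), (38, 26, 8, 38, d), (38, 26, 8, 39, s), (38, 26, 8, 6, x), (8, 26, 3, 1, x), (8, 26, 3, 12, n), (8, 26, 3, 36, y), (8, 26, 3, 38, d), (8, 26, 3, 39, s), (8, 26, 3, 6, x), (8, 26, 33, 1, x), (8, 26, 33, 12, n), (8, 26, 33, 36, y), (8, 26, 33, 38, d), (8, 26, 33, 39, s), (8, 26, 33, 6, x), (8, 26, 8, 1, x), (8, 26, 8, 12, n), (8, 26, 8, 36, y), (8, 26, 8, 38, d), (8, 26, 8, 39, s), (8, 26, 8, 6, x)}.
Apply σ_{D ≠ x}; surviving tuples: {(12, 26, 3, 12, n), (12, 26, 3, 36, y), (12, 26, 3, 38, d), (12, 26, 3, 39, s), (12, 26, 33, 12, n), (12, 26, 33, 36, y), (12, 26, 33, 38, d), (12, 26, 33, 39, s), (12, 26, 8, 12, n), (12, 26, 8, 36, y), (12, 26, 8, 38, d), (12, 26, 8, 39, s), (19, 26, 3, 12, n), (19, 26, 3, 36, y), (19, 26, 3, 38, d), (19, 26, 3, 39, s), (19, 26, 33, 12, n), (19, 26, 33, 36, y), (19, 26, 33, 38, d), (19, 26, 33, 39, s), (19, 26, 8, 12, n), (19, 26, 8, 36, y), (19, 26, 8, 38, d), (19, 26, 8, 39, s), (38, 26, 3, 12, n), (38, 26, 3, 36, y), (38, 26, 3, 38, d), (38, 26, 3, 39, s), (38, 26, 33, 12, n), (38, 26, 33, 36, y), (38, 26, 33, 38, d), (38, 26, 33, 39, s), (38, 26, 8, 12, n), (38, 26, 8, 36, y), (38, 26, 8, 38, d), (38, 26, 8, 39, s), (8, 26, 3, 12, n), (8, 26, 3, 36, y), (8, 26, 3, 38, d), (8, 26, 3, 39, s), (8, 26, 33, 12, n), (8, 26, 33, 36, y), (8, 26, 33, 38, d), (8, 26, 33, 39, s), (8, 26, 8, 12, n), (8, 26, 8, 36, y), (8, 26, 8, 38, d), (8, 26, 8, 39, s)}
Apply σ_{B = 38}; surviving tuples: {(38, 26, 3, 12, n), (38, 26, 3, 36, y), (38, 26, 3, 38, d), (38, 26, 3, 39, s), (38, 26, 33, 12, n), (38, 26, 33, 36, y), (38, 26, 33, 38, d), (38, 26, 33, 39, s), (38, 26, 8, 12, n), (38, 26, 8, 36, y), (38, 26, 8, 38, d), (38, 26, 8, 39, s)}
Projecting to D, B (8 duplicate(s) eliminated): {(d, 38), (n, 38), (s, 38), (y, 38)}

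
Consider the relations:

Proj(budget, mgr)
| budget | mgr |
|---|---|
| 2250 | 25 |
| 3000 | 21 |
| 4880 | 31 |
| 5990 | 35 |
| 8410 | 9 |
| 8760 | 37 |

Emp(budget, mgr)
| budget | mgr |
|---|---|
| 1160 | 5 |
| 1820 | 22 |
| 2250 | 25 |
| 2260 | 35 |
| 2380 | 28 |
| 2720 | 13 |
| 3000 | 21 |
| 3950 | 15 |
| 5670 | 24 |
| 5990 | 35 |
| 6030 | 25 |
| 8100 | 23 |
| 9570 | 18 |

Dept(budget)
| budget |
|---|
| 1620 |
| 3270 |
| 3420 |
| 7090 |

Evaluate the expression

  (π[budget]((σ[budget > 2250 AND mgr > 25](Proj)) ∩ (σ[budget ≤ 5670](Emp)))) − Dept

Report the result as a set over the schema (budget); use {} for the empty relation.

{}

σ[budget > 2250 AND mgr > 25]: keep tuples satisfying budget > 2250 AND mgr > 25 → {(4880, 31), (5990, 35), (8760, 37)}
σ[budget ≤ 5670]: keep tuples satisfying budget ≤ 5670 → {(1160, 5), (1820, 22), (2250, 25), (2260, 35), (2380, 28), (2720, 13), (3000, 21), (3950, 15), (5670, 24)}
Set intersection of the two operands is {}.
Keep only column(s) budget: {}
Set difference of the two operands is {}.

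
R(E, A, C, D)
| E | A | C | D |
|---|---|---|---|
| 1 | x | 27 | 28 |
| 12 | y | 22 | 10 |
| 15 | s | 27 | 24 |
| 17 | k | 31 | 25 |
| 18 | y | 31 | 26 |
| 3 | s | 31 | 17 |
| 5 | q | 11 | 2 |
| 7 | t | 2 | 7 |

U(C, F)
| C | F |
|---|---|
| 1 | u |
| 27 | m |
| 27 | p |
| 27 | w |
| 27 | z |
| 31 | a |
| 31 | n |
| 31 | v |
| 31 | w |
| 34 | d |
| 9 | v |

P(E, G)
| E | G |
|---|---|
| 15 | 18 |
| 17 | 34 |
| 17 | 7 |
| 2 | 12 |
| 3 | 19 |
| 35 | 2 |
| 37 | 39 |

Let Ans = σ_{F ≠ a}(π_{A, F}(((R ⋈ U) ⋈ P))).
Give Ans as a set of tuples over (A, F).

{(k, n), (k, v), (k, w), (s, m), (s, n), (s, p), (s, v), (s, w), (s, z)}

Joining R and U on C yields {(1, x, 27, 28, m), (1, x, 27, 28, p), (1, x, 27, 28, w), (1, x, 27, 28, z), (15, s, 27, 24, m), (15, s, 27, 24, p), (15, s, 27, 24, w), (15, s, 27, 24, z), (17, k, 31, 25, a), (17, k, 31, 25, n), (17, k, 31, 25, v), (17, k, 31, 25, w), (18, y, 31, 26, a), (18, y, 31, 26, n), (18, y, 31, 26, v), (18, y, 31, 26, w), (3, s, 31, 17, a), (3, s, 31, 17, n), (3, s, 31, 17, v), (3, s, 31, 17, w)}.
Joining (R ⋈ U) and P on E yields {(15, s, 27, 24, m, 18), (15, s, 27, 24, p, 18), (15, s, 27, 24, w, 18), (15, s, 27, 24, z, 18), (17, k, 31, 25, a, 34), (17, k, 31, 25, a, 7), (17, k, 31, 25, n, 34), (17, k, 31, 25, n, 7), (17, k, 31, 25, v, 34), (17, k, 31, 25, v, 7), (17, k, 31, 25, w, 34), (17, k, 31, 25, w, 7), (3, s, 31, 17, a, 19), (3, s, 31, 17, n, 19), (3, s, 31, 17, v, 19), (3, s, 31, 17, w, 19)}.
Keep only column(s) A, F (5 duplicate(s) eliminated): {(k, a), (k, n), (k, v), (k, w), (s, a), (s, m), (s, n), (s, p), (s, v), (s, w), (s, z)}
Apply σ_{F ≠ a}; surviving tuples: {(k, n), (k, v), (k, w), (s, m), (s, n), (s, p), (s, v), (s, w), (s, z)}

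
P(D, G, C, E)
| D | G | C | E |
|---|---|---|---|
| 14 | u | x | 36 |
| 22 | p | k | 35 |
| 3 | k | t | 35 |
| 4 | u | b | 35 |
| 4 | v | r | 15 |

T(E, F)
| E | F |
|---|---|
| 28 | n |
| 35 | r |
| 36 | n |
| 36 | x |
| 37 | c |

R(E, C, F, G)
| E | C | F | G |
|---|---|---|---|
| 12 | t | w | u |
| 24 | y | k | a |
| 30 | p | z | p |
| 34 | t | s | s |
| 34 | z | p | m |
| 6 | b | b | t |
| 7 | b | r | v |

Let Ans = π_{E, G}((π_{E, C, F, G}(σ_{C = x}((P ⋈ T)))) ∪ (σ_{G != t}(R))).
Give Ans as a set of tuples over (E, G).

{(12, u), (24, a), (30, p), (34, m), (34, s), (36, u), (7, v)}

P ⋈ T (natural join on E): {(14, u, x, 36, n), (14, u, x, 36, x), (22, p, k, 35, r), (3, k, t, 35, r), (4, u, b, 35, r)}
σ[C = x]: keep tuples satisfying C = x → {(14, u, x, 36, n), (14, u, x, 36, x)}
π_{E, C, F, G} gives {(36, x, n, u), (36, x, x, u)}.
σ[G != t]: keep tuples satisfying G != t → {(12, t, w, u), (24, y, k, a), (30, p, z, p), (34, t, s, s), (34, z, p, m), (7, b, r, v)}
Union: {(36, x, n, u), (36, x, x, u)} with {(12, t, w, u), (24, y, k, a), (30, p, z, p), (34, t, s, s), (34, z, p, m), (7, b, r, v)} → {(12, t, w, u), (24, y, k, a), (30, p, z, p), (34, t, s, s), (34, z, p, m), (36, x, n, u), (36, x, x, u), (7, b, r, v)}
π_{E, G} gives {(12, u), (24, a), (30, p), (34, m), (34, s), (36, u), (7, v)} (1 duplicate(s) eliminated).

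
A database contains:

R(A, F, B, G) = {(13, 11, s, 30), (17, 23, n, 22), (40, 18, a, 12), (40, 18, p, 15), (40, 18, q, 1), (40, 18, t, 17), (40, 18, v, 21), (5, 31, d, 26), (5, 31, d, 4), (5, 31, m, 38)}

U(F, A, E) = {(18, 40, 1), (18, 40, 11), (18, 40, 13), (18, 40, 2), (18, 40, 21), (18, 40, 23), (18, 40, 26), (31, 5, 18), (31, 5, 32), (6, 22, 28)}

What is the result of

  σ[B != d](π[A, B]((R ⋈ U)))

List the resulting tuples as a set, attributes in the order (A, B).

Joining R and U on A, F yields {(40, 18, a, 12, 1), (40, 18, a, 12, 11), (40, 18, a, 12, 13), (40, 18, a, 12, 2), (40, 18, a, 12, 21), (40, 18, a, 12, 23), (40, 18, a, 12, 26), (40, 18, p, 15, 1), (40, 18, p, 15, 11), (40, 18, p, 15, 13), (40, 18, p, 15, 2), (40, 18, p, 15, 21), (40, 18, p, 15, 23), (40, 18, p, 15, 26), (40, 18, q, 1, 1), (40, 18, q, 1, 11), (40, 18, q, 1, 13), (40, 18, q, 1, 2), (40, 18, q, 1, 21), (40, 18, q, 1, 23), (40, 18, q, 1, 26), (40, 18, t, 17, 1), (40, 18, t, 17, 11), (40, 18, t, 17, 13), (40, 18, t, 17, 2), (40, 18, t, 17, 21), (40, 18, t, 17, 23), (40, 18, t, 17, 26), (40, 18, v, 21, 1), (40, 18, v, 21, 11), (40, 18, v, 21, 13), (40, 18, v, 21, 2), (40, 18, v, 21, 21), (40, 18, v, 21, 23), (40, 18, v, 21, 26), (5, 31, d, 26, 18), (5, 31, d, 26, 32), (5, 31, d, 4, 18), (5, 31, d, 4, 32), (5, 31, m, 38, 18), (5, 31, m, 38, 32)}.
Keep only column(s) A, B (34 duplicate(s) eliminated): {(40, a), (40, p), (40, q), (40, t), (40, v), (5, d), (5, m)}
Filtering on B != d leaves {(40, a), (40, p), (40, q), (40, t), (40, v), (5, m)}.

{(40, a), (40, p), (40, q), (40, t), (40, v), (5, m)}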